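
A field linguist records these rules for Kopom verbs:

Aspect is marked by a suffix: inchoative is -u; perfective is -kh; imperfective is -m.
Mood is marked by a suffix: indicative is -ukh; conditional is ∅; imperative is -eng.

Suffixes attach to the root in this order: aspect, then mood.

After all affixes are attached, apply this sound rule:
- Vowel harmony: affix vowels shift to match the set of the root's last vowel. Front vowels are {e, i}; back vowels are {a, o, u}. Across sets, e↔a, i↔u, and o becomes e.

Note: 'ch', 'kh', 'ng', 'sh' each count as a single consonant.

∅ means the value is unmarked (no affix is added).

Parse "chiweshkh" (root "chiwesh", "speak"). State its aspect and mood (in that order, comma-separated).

perfective, conditional

Segment: chiwesh-kh.
aspect: -kh → perfective.
mood: ∅ → conditional.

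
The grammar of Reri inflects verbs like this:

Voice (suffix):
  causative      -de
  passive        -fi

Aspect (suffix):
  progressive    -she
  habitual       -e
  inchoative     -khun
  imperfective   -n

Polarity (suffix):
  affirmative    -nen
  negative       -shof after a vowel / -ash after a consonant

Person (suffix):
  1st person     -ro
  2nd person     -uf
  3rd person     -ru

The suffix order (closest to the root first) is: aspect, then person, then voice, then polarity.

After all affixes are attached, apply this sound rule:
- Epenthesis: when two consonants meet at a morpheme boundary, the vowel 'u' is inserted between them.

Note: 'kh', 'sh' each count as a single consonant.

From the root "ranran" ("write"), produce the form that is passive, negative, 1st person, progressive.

ranranusherofishof

Attach aspect progressive -she → ranranshe.
Attach person 1st person -ro → ranranshero.
Attach voice passive -fi → ranransherofi.
Attach polarity negative -shof (after vowel 'i') → ranransherofishof.
Apply epenthesis: ranransherofishof → ranranusherofishof.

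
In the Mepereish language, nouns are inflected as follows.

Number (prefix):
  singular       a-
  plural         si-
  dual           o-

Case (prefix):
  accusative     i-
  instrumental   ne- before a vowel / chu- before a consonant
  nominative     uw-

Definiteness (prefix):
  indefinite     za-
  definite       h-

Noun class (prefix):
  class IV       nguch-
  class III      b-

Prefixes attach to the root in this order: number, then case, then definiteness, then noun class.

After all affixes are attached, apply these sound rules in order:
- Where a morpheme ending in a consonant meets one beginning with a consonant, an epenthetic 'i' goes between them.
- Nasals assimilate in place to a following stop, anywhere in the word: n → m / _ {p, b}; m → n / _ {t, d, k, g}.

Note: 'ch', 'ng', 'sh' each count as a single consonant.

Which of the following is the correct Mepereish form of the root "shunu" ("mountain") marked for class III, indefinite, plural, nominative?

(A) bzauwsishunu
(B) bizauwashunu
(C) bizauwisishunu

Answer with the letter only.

Attach number plural si- → sishunu.
Attach case nominative uw- → uwsishunu.
Attach definiteness indefinite za- → zauwsishunu.
Attach noun class class III b- → bzauwsishunu.
Apply epenthesis: bzauwsishunu → bizauwisishunu.
Nasal assimilation: no change.
So the correct form is bizauwisishunu, option (C).
(A) bzauwsishunu is wrong: it fails to apply the sound rule(s).
(B) bizauwashunu is wrong: it uses singular instead of plural for number.

C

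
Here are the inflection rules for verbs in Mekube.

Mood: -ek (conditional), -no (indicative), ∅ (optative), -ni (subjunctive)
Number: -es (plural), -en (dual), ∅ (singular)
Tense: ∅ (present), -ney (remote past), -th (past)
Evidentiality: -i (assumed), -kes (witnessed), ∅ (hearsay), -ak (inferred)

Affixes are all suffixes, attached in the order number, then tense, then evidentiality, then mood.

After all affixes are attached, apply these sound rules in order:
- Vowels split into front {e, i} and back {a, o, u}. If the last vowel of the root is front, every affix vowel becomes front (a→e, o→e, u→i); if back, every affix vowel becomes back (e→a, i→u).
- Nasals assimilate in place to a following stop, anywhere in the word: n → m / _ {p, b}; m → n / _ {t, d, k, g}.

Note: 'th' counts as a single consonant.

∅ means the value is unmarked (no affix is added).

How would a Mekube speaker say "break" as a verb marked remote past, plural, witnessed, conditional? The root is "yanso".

yansoasnaykasak

Attach number plural -es → yansoes.
Attach tense remote past -ney → yansoesney.
Attach evidentiality witnessed -kes → yansoesneykes.
Attach mood conditional -ek → yansoesneykesek.
Apply vowel harmony: yansoesneykesek → yansoasnaykasak.
Nasal assimilation: no change.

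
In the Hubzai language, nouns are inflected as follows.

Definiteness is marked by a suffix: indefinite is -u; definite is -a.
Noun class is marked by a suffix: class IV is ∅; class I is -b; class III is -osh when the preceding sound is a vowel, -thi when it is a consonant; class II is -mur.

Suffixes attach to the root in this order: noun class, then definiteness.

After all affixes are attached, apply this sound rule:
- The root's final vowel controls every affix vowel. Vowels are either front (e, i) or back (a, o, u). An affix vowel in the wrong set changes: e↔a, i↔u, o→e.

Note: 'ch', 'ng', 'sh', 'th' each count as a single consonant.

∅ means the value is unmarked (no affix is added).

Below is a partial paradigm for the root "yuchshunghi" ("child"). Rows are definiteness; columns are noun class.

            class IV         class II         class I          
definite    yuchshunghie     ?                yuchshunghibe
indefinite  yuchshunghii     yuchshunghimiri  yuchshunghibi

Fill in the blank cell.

Attach noun class class II -mur → yuchshunghimur.
Attach definiteness definite -a → yuchshunghimura.
Apply vowel harmony: yuchshunghimura → yuchshunghimire.

yuchshunghimire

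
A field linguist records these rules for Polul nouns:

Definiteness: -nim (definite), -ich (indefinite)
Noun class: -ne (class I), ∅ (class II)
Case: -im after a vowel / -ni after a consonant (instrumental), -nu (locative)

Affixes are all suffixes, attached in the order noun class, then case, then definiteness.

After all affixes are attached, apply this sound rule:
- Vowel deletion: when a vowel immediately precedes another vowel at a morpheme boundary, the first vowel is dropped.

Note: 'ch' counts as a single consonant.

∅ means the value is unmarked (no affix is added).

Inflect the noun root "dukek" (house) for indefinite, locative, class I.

dukeknenich

Attach noun class class I -ne → dukekne.
Attach case locative -nu → dukeknenu.
Attach definiteness indefinite -ich → dukeknenuich.
Apply vowel deletion: dukeknenuich → dukeknenich.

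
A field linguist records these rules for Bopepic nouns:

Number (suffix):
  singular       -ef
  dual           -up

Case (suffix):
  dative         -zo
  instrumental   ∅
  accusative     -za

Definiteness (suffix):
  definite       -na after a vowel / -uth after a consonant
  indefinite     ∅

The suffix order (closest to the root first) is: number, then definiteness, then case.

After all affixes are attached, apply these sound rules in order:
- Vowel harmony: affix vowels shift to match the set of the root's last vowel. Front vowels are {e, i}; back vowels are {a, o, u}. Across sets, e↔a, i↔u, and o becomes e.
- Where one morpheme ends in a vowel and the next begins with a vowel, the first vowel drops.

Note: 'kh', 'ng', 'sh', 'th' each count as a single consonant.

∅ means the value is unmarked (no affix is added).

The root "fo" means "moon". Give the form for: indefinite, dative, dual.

Attach number dual -up → foup.
definiteness = indefinite: zero marking, form stays foup.
Attach case dative -zo → foupzo.
Vowel harmony: no change.
Apply vowel deletion: foupzo → fupzo.

fupzo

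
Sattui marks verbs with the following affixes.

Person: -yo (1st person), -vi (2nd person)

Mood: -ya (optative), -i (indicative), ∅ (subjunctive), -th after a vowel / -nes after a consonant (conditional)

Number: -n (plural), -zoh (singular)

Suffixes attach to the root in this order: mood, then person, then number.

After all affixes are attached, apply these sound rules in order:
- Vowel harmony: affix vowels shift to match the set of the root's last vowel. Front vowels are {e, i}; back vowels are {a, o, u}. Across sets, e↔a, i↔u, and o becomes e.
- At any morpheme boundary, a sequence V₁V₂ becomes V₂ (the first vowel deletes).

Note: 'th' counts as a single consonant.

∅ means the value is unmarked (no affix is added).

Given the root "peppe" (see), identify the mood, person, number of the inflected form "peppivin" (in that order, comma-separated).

Segment: peppe-i-vi-n.
mood: -i → indicative.
person: -vi → 2nd person.
number: -n → plural.

indicative, 2nd person, plural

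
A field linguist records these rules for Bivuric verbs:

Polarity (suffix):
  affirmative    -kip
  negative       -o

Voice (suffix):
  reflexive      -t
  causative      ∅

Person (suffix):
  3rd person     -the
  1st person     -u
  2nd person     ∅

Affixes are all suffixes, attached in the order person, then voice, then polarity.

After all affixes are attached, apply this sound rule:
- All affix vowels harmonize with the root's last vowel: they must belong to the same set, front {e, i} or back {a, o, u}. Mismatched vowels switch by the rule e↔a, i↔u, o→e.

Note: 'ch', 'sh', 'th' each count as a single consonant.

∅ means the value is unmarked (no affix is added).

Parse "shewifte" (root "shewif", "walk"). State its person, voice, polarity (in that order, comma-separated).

2nd person, reflexive, negative

Segment: shewif-t-o.
person: ∅ → 2nd person.
voice: -t → reflexive.
polarity: -o → negative.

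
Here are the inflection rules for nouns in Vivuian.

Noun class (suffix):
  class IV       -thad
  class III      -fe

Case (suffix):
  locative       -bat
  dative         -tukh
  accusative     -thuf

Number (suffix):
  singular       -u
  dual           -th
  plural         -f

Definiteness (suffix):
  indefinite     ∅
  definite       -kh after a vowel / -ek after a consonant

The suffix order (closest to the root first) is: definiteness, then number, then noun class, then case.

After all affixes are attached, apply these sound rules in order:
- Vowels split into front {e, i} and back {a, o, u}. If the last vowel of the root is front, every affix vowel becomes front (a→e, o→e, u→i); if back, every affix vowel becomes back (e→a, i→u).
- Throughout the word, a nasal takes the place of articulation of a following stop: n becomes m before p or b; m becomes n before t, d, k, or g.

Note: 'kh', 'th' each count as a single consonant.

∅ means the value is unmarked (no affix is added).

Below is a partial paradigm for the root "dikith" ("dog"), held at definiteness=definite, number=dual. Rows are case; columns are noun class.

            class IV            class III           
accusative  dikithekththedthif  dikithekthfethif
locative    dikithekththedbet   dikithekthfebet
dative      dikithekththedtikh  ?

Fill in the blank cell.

Attach definiteness definite -ek (after consonant 'th') → dikithek.
Attach number dual -th → dikithekth.
Attach noun class class III -fe → dikithekthfe.
Attach case dative -tukh → dikithekthfetukh.
Apply vowel harmony: dikithekthfetukh → dikithekthfetikh.
Nasal assimilation: no change.

dikithekthfetikh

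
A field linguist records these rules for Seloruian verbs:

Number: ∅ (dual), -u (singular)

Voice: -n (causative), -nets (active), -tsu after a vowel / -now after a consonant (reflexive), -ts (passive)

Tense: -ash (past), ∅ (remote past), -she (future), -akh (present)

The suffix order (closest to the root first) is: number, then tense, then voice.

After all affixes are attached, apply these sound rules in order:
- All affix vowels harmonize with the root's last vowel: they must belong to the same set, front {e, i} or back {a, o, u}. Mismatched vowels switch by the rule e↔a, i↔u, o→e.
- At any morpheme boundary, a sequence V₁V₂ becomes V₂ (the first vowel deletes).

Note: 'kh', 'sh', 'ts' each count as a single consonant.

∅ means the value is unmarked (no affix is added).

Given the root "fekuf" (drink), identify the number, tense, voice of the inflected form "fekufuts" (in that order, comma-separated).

Segment: fekuf-u-ts.
number: -u → singular.
tense: ∅ → remote past.
voice: -ts → passive.

singular, remote past, passive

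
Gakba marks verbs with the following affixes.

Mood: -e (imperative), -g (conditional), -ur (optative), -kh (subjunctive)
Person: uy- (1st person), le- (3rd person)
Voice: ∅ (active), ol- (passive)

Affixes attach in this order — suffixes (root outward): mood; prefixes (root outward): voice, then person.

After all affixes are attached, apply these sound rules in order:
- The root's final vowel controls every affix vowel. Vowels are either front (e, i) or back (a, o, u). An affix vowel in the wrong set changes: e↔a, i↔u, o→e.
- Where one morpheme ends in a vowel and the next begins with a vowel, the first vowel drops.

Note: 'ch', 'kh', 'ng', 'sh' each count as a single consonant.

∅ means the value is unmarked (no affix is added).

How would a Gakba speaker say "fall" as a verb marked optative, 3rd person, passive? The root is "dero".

Attach voice passive ol- → oldero.
Attach person 3rd person le- → leoldero.
Attach mood optative -ur → leolderour.
Apply vowel harmony: leolderour → laolderour.
Apply vowel deletion: laolderour → lolderur.

lolderur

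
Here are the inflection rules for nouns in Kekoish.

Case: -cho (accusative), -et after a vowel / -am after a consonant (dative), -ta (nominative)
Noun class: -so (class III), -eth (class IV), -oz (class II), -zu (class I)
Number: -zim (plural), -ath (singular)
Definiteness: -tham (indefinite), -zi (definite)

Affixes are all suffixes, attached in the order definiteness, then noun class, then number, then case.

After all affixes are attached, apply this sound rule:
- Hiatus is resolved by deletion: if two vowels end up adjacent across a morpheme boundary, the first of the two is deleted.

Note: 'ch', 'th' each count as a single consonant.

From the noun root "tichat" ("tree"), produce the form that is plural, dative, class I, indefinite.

Attach definiteness indefinite -tham → tichattham.
Attach noun class class I -zu → tichatthamzu.
Attach number plural -zim → tichatthamzuzim.
Attach case dative -am (after consonant 'm') → tichatthamzuzimam.
Vowel deletion: no change.

tichatthamzuzimam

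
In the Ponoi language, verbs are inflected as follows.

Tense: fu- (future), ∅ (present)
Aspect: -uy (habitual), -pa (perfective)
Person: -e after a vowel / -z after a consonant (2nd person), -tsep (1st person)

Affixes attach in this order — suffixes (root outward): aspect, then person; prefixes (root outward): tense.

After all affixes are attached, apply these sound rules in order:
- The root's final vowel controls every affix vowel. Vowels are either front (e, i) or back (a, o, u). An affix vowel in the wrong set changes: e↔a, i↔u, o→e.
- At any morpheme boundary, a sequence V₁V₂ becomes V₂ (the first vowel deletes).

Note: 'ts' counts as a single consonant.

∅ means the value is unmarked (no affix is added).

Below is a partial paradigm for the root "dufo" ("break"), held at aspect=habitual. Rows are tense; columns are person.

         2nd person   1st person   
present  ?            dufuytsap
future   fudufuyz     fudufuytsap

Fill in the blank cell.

dufuyz

Attach aspect habitual -uy → dufouy.
Attach person 2nd person -z (after consonant 'y') → dufouyz.
tense = present: zero marking, form stays dufouyz.
Vowel harmony: no change.
Apply vowel deletion: dufouyz → dufuyz.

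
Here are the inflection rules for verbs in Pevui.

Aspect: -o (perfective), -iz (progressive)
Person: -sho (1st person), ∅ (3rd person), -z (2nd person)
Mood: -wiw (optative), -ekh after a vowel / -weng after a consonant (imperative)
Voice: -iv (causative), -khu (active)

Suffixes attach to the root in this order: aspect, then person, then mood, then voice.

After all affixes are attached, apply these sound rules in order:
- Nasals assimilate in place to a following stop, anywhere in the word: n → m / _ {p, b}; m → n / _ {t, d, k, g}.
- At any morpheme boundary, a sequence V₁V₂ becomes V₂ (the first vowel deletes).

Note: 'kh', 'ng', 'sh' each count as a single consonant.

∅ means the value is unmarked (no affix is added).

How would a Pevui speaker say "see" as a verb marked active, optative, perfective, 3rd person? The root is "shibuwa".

shibuwowiwkhu

Attach aspect perfective -o → shibuwao.
person = 3rd person: zero marking, form stays shibuwao.
Attach mood optative -wiw → shibuwaowiw.
Attach voice active -khu → shibuwaowiwkhu.
Nasal assimilation: no change.
Apply vowel deletion: shibuwaowiwkhu → shibuwowiwkhu.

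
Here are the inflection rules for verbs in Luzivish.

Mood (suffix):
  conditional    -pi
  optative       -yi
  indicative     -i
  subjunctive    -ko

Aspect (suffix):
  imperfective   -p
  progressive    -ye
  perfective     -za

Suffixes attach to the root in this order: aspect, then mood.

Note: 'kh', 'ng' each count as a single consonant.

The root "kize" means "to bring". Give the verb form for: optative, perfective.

kizezayi

Attach aspect perfective -za → kizeza.
Attach mood optative -yi → kizezayi.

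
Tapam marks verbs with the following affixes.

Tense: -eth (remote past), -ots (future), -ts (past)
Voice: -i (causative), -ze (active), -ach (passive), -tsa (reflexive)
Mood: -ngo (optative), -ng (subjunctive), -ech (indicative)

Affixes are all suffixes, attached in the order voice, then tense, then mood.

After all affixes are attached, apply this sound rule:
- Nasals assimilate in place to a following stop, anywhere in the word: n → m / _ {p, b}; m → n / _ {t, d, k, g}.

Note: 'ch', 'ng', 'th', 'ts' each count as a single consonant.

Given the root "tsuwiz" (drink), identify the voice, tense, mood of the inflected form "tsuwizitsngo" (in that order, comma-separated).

Segment: tsuwiz-i-ts-ngo.
voice: -i → causative.
tense: -ts → past.
mood: -ngo → optative.

causative, past, optative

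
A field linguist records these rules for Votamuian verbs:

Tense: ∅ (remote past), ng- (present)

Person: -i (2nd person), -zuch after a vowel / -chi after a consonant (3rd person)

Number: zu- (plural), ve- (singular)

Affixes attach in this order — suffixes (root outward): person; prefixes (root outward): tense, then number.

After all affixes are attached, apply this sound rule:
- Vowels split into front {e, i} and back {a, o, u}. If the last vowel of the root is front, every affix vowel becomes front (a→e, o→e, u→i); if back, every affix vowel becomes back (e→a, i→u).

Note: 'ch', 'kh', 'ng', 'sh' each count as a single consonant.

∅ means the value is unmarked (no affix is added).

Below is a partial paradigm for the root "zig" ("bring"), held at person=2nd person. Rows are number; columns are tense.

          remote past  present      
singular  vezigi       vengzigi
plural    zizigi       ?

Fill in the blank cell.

zingzigi

Attach person 2nd person -i → zigi.
Attach tense present ng- → ngzigi.
Attach number plural zu- → zungzigi.
Apply vowel harmony: zungzigi → zingzigi.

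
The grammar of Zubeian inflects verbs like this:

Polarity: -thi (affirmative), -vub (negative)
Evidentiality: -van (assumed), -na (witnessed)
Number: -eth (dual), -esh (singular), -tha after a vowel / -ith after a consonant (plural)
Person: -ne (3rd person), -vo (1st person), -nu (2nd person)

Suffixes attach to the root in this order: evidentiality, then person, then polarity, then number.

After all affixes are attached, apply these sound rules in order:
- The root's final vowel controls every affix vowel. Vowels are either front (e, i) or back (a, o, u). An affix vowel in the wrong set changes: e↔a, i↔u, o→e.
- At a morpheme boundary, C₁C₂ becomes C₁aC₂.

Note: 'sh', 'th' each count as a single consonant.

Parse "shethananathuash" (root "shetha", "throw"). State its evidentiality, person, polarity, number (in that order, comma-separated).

witnessed, 3rd person, affirmative, singular

Segment: shetha-na-ne-thi-esh.
evidentiality: -na → witnessed.
person: -ne → 3rd person.
polarity: -thi → affirmative.
number: -esh → singular.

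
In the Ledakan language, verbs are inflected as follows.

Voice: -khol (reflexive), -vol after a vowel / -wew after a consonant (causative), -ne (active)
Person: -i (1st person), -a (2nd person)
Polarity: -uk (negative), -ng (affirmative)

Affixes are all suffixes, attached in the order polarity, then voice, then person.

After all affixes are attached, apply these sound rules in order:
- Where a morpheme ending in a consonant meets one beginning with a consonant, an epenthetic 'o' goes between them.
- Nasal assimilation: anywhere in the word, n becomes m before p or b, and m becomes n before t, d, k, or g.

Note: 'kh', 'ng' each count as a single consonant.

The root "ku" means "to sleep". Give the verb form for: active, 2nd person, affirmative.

Attach polarity affirmative -ng → kung.
Attach voice active -ne → kungne.
Attach person 2nd person -a → kungnea.
Apply epenthesis: kungnea → kungonea.
Nasal assimilation: no change.

kungonea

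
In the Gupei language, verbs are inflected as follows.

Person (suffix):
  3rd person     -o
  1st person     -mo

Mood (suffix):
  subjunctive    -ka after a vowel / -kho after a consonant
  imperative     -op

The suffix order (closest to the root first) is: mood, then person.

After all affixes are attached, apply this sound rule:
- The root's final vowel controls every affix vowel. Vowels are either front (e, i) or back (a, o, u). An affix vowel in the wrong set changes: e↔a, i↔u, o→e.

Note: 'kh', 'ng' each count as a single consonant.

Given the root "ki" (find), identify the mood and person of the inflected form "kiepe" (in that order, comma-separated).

Segment: ki-op-o.
mood: -op → imperative.
person: -o → 3rd person.

imperative, 3rd person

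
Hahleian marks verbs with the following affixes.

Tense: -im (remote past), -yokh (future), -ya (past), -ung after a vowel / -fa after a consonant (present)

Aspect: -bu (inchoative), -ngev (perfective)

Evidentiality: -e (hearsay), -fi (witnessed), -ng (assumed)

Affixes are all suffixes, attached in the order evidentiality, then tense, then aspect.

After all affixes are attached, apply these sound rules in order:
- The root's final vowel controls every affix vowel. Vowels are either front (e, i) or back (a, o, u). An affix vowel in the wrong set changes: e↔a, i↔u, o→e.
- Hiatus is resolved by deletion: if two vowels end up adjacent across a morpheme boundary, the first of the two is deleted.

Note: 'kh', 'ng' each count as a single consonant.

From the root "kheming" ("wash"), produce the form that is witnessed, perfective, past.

Attach evidentiality witnessed -fi → khemingfi.
Attach tense past -ya → khemingfiya.
Attach aspect perfective -ngev → khemingfiyangev.
Apply vowel harmony: khemingfiyangev → khemingfiyengev.
Vowel deletion: no change.

khemingfiyengev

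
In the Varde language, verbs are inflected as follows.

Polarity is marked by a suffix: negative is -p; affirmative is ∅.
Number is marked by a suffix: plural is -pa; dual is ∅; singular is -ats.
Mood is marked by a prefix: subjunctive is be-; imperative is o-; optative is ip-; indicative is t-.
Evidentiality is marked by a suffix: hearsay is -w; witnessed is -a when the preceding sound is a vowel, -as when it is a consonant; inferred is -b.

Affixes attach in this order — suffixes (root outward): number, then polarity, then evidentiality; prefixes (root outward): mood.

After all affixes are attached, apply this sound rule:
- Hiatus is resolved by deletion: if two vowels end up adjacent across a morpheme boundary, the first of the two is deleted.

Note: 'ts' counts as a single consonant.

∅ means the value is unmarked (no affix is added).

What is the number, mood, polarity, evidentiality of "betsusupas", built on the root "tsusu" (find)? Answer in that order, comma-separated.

Segment: be-tsusu-p-as.
number: ∅ → dual.
mood: be- → subjunctive.
polarity: -p → negative.
evidentiality: -a/as → witnessed.

dual, subjunctive, negative, witnessed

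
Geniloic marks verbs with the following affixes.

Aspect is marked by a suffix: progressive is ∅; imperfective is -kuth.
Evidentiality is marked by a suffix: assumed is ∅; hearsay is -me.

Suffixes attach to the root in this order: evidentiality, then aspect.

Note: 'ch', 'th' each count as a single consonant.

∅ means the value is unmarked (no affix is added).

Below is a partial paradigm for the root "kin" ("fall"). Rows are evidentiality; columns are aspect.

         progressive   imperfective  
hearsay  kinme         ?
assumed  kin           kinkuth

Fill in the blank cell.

kinmekuth

Attach evidentiality hearsay -me → kinme.
Attach aspect imperfective -kuth → kinmekuth.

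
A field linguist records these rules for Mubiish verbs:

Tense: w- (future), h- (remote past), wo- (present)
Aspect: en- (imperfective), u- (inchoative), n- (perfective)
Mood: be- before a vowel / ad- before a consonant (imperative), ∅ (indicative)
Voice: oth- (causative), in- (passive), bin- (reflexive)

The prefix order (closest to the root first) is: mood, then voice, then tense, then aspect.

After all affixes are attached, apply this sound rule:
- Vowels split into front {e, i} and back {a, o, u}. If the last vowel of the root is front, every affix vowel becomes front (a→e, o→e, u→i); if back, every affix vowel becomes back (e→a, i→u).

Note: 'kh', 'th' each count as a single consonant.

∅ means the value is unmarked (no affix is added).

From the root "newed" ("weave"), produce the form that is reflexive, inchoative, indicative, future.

iwbinnewed

mood = indicative: zero marking, form stays newed.
Attach voice reflexive bin- → binnewed.
Attach tense future w- → wbinnewed.
Attach aspect inchoative u- → uwbinnewed.
Apply vowel harmony: uwbinnewed → iwbinnewed.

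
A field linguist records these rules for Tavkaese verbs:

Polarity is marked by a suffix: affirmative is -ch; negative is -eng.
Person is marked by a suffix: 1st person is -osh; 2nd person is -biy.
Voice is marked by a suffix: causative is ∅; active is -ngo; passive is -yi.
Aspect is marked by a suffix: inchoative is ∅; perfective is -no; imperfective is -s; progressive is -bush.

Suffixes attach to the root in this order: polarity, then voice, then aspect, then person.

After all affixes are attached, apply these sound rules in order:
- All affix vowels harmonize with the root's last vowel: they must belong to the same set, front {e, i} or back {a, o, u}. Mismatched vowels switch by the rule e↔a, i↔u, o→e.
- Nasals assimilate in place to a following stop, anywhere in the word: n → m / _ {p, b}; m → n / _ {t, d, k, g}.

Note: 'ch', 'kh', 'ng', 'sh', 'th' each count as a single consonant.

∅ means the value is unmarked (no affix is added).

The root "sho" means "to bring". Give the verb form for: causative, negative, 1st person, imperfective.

Attach polarity negative -eng → shoeng.
voice = causative: zero marking, form stays shoeng.
Attach aspect imperfective -s → shoengs.
Attach person 1st person -osh → shoengsosh.
Apply vowel harmony: shoengsosh → shoangsosh.
Nasal assimilation: no change.

shoangsosh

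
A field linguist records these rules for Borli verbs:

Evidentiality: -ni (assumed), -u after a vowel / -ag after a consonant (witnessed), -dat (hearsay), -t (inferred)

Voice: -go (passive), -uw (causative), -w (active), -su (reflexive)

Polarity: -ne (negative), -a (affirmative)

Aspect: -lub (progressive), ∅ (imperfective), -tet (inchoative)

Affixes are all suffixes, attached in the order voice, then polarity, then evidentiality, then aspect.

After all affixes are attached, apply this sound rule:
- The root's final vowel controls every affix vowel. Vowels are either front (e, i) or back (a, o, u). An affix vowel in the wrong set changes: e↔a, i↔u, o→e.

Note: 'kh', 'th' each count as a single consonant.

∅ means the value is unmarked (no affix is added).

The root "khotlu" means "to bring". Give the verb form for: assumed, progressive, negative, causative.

khotluuwnanulub

Attach voice causative -uw → khotluuw.
Attach polarity negative -ne → khotluuwne.
Attach evidentiality assumed -ni → khotluuwneni.
Attach aspect progressive -lub → khotluuwnenilub.
Apply vowel harmony: khotluuwnenilub → khotluuwnanulub.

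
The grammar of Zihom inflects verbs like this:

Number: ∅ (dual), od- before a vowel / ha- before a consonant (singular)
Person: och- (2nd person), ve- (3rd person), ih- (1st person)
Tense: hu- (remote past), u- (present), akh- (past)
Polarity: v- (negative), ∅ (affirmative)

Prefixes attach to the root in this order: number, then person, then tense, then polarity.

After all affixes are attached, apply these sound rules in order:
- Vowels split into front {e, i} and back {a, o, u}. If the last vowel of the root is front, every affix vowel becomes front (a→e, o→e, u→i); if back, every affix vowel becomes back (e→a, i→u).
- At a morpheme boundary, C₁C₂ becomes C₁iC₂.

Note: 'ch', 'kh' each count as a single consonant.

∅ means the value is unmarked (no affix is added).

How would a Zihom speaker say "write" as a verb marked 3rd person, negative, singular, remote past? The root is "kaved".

Attach number singular ha- (before consonant 'k') → hakaved.
Attach person 3rd person ve- → vehakaved.
Attach tense remote past hu- → huvehakaved.
Attach polarity negative v- → vhuvehakaved.
Apply vowel harmony: vhuvehakaved → vhivehekaved.
Apply epenthesis: vhivehekaved → vihivehekaved.

vihivehekaved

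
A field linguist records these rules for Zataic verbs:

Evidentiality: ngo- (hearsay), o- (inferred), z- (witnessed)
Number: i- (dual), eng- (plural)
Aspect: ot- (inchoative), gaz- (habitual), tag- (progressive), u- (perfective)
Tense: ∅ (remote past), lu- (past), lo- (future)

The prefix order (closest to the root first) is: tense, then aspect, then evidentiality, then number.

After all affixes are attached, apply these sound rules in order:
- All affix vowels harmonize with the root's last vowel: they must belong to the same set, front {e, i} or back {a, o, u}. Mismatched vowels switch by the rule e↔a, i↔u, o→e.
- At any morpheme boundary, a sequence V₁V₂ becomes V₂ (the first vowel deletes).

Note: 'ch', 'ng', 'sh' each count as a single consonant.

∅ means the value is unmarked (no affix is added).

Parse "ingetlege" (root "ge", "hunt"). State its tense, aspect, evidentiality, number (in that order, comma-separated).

Segment: i-ngo-ot-lo-ge.
tense: lo- → future.
aspect: ot- → inchoative.
evidentiality: ngo- → hearsay.
number: i- → dual.

future, inchoative, hearsay, dual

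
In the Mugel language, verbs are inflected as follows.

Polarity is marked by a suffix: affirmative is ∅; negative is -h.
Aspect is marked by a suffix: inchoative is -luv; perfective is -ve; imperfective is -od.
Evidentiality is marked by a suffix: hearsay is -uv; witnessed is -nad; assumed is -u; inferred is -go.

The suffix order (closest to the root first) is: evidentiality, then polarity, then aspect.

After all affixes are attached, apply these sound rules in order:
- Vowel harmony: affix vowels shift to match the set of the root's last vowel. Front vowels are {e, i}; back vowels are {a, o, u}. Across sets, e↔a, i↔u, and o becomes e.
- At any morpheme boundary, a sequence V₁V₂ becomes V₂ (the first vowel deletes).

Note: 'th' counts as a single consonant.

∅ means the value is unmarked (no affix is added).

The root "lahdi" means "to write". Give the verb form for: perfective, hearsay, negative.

Attach evidentiality hearsay -uv → lahdiuv.
Attach polarity negative -h → lahdiuvh.
Attach aspect perfective -ve → lahdiuvhve.
Apply vowel harmony: lahdiuvhve → lahdiivhve.
Apply vowel deletion: lahdiivhve → lahdivhve.

lahdivhve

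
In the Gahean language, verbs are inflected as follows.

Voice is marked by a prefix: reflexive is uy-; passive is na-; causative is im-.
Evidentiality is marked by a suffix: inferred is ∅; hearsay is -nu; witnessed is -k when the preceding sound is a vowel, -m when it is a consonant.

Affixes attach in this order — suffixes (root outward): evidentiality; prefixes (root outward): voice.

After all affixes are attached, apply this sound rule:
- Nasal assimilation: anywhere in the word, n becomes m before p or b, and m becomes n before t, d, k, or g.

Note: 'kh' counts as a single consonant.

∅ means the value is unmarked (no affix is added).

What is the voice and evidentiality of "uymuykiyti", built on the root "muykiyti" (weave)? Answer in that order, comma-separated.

reflexive, inferred

Segment: uy-muykiyti.
voice: uy- → reflexive.
evidentiality: ∅ → inferred.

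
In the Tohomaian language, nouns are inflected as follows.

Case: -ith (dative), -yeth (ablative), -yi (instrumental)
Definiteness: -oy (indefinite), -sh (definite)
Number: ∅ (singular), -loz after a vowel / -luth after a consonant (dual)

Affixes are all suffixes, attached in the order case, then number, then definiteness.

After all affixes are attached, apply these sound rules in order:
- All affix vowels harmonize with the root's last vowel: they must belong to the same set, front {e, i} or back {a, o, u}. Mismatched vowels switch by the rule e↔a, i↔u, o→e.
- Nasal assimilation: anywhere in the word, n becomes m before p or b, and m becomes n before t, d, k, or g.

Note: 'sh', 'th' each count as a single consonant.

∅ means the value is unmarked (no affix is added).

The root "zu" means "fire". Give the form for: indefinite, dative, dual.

zuuthluthoy

Attach case dative -ith → zuith.
Attach number dual -luth (after consonant 'th') → zuithluth.
Attach definiteness indefinite -oy → zuithluthoy.
Apply vowel harmony: zuithluthoy → zuuthluthoy.
Nasal assimilation: no change.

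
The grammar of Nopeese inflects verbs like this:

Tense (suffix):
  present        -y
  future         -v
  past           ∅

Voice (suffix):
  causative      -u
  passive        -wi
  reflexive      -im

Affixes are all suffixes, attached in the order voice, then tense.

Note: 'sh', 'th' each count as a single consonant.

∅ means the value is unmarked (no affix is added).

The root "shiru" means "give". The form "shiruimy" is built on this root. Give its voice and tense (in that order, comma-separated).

reflexive, present

Segment: shiru-im-y.
voice: -im → reflexive.
tense: -y → present.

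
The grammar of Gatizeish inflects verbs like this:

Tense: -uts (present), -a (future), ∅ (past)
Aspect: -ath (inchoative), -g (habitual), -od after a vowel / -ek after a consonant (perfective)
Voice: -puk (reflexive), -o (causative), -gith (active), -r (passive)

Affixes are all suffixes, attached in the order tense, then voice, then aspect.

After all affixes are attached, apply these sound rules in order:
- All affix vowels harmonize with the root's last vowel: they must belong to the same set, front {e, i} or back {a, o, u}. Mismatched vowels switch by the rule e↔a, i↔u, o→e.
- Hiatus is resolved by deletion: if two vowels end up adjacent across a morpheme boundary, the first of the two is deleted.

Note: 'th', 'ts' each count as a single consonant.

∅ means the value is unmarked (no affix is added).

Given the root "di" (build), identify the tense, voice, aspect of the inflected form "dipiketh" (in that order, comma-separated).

past, reflexive, inchoative

Segment: di-puk-ath.
tense: ∅ → past.
voice: -puk → reflexive.
aspect: -ath → inchoative.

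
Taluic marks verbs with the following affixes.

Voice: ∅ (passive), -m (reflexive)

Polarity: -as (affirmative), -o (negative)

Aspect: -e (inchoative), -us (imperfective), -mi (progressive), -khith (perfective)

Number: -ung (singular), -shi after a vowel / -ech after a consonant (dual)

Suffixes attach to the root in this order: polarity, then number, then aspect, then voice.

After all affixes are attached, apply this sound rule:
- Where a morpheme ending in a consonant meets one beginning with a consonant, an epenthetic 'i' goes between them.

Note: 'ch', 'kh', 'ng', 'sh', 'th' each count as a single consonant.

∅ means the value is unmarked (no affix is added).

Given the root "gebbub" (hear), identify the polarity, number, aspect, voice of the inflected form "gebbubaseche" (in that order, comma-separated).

affirmative, dual, inchoative, passive

Segment: gebbub-as-ech-e.
polarity: -as → affirmative.
number: -shi/ech → dual.
aspect: -e → inchoative.
voice: ∅ → passive.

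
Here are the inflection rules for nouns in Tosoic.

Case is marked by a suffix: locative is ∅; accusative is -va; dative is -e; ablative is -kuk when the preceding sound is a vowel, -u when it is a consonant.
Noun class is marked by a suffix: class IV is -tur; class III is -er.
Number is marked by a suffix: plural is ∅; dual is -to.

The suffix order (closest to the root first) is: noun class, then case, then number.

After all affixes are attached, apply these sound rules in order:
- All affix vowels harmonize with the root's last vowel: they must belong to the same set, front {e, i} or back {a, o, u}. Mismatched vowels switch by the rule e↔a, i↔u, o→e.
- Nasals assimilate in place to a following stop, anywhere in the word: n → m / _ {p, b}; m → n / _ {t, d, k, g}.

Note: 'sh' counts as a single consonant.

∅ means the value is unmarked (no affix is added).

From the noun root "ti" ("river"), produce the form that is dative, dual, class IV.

Attach noun class class IV -tur → titur.
Attach case dative -e → titure.
Attach number dual -to → titureto.
Apply vowel harmony: titureto → titirete.
Nasal assimilation: no change.

titirete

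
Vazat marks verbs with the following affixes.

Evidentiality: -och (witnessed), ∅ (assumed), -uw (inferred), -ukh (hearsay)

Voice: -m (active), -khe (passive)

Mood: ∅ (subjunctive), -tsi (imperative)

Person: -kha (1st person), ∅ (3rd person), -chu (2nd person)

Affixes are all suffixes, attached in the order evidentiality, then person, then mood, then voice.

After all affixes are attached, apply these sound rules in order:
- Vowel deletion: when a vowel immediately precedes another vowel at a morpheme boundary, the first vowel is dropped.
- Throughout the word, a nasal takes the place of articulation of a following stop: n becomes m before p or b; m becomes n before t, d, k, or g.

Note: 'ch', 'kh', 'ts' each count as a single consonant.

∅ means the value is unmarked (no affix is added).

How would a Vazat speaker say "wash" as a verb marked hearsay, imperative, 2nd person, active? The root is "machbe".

Attach evidentiality hearsay -ukh → machbeukh.
Attach person 2nd person -chu → machbeukhchu.
Attach mood imperative -tsi → machbeukhchutsi.
Attach voice active -m → machbeukhchutsim.
Apply vowel deletion: machbeukhchutsim → machbukhchutsim.
Nasal assimilation: no change.

machbukhchutsim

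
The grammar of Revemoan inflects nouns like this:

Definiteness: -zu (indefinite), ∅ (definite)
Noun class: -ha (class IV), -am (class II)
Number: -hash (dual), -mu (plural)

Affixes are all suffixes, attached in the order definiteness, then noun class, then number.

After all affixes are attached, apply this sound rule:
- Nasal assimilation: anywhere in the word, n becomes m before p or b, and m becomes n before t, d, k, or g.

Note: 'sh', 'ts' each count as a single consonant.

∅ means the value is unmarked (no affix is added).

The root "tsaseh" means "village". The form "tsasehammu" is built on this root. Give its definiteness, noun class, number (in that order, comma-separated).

definite, class II, plural

Segment: tsaseh-am-mu.
definiteness: ∅ → definite.
noun class: -am → class II.
number: -mu → plural.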